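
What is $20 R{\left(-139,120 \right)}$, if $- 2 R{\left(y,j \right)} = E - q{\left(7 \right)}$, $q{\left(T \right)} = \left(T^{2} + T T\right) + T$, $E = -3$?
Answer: $1080$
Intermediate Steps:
$q{\left(T \right)} = T + 2 T^{2}$ ($q{\left(T \right)} = \left(T^{2} + T^{2}\right) + T = 2 T^{2} + T = T + 2 T^{2}$)
$R{\left(y,j \right)} = 54$ ($R{\left(y,j \right)} = - \frac{-3 - 7 \left(1 + 2 \cdot 7\right)}{2} = - \frac{-3 - 7 \left(1 + 14\right)}{2} = - \frac{-3 - 7 \cdot 15}{2} = - \frac{-3 - 105}{2} = \left(- \frac{1}{2}\right) \left(-108\right) = 54$)
$20 R{\left(-139,120 \right)} = 20 \cdot 54 = 1080$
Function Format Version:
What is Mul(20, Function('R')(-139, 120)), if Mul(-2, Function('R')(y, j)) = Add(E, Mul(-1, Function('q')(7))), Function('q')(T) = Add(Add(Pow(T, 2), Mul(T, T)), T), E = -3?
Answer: 1080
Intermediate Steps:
Function('q')(T) = Add(T, Mul(2, Pow(T, 2))) (Function('q')(T) = Add(Add(Pow(T, 2), Pow(T, 2)), T) = Add(Mul(2, Pow(T, 2)), T) = Add(T, Mul(2, Pow(T, 2))))
Function('R')(y, j) = 54 (Function('R')(y, j) = Mul(Rational(-1, 2), Add(-3, Mul(-1, Mul(7, Add(1, Mul(2, 7)))))) = Mul(Rational(-1, 2), Add(-3, Mul(-1, Mul(7, Add(1, 14))))) = Mul(Rational(-1, 2), Add(-3, Mul(-1, Mul(7, 15)))) = Mul(Rational(-1, 2), Add(-3, Mul(-1, 105))) = Mul(Rational(-1, 2), Add(-3, -105)) = Mul(Rational(-1, 2), -108) = 54)
Mul(20, Function('R')(-139, 120)) = Mul(20, 54) = 1080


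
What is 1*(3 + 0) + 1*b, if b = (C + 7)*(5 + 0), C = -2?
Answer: 28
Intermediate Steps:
b = 25 (b = (-2 + 7)*(5 + 0) = 5*5 = 25)
1*(3 + 0) + 1*b = 1*(3 + 0) + 1*25 = 1*3 + 25 = 3 + 25 = 28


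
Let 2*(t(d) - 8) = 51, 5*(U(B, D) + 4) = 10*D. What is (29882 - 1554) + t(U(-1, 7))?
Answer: 56723/2 ≈ 28362.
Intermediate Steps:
U(B, D) = -4 + 2*D (U(B, D) = -4 + (10*D)/5 = -4 + 2*D)
t(d) = 67/2 (t(d) = 8 + (1/2)*51 = 8 + 51/2 = 67/2)
(29882 - 1554) + t(U(-1, 7)) = (29882 - 1554) + 67/2 = 28328 + 67/2 = 56723/2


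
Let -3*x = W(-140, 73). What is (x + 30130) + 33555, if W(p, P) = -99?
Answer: 63718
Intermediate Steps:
x = 33 (x = -1/3*(-99) = 33)
(x + 30130) + 33555 = (33 + 30130) + 33555 = 30163 + 33555 = 63718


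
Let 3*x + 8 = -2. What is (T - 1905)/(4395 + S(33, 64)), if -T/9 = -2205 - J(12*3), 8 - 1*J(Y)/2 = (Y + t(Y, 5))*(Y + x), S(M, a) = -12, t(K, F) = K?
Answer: -8084/1461 ≈ -5.5332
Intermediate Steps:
x = -10/3 (x = -8/3 + (⅓)*(-2) = -8/3 - ⅔ = -10/3 ≈ -3.3333)
J(Y) = 16 - 4*Y*(-10/3 + Y) (J(Y) = 16 - 2*(Y + Y)*(Y - 10/3) = 16 - 2*2*Y*(-10/3 + Y) = 16 - 4*Y*(-10/3 + Y))
T = -22347 (T = -9*(-2205 - (16 - 4*(12*3)² + 40*(12*3)/3)) = -9*(-2205 - (16 - 4*36² + (40/3)*36)) = -9*(-2205 - (16 - 4*1296 + 480)) = -9*(-2205 - (16 - 5184 + 480)) = -9*(-2205 - 1*(-4688)) = -9*(-2205 + 4688) = -9*2483 = -22347)
(T - 1905)/(4395 + S(33, 64)) = (-22347 - 1905)/(4395 - 12) = -24252/4383 = -24252*1/4383 = -8084/1461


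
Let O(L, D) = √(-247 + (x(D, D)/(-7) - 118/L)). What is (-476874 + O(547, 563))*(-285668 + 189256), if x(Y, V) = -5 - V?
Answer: 45976376088 - 96412*I*√2434834297/3829 ≈ 4.5976e+10 - 1.2425e+6*I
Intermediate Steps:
O(L, D) = √(-1724/7 - 118/L + D/7) (O(L, D) = √(-247 + ((-5 - D)/(-7) - 118/L)) = √(-247 + ((-5 - D)*(-⅐) - 118/L)) = √(-247 + ((5/7 + D/7) - 118/L)) = √(-247 + (5/7 - 118/L + D/7)) = √(-1724/7 - 118/L + D/7))
(-476874 + O(547, 563))*(-285668 + 189256) = (-476874 + √(-12068 - 5782/547 + 7*563)/7)*(-285668 + 189256) = (-476874 + √(-12068 - 5782*1/547 + 3941)/7)*(-96412) = (-476874 + √(-12068 - 5782/547 + 3941)/7)*(-96412) = (-476874 + √(-4451251/547)/7)*(-96412) = (-476874 + (I*√2434834297/547)/7)*(-96412) = (-476874 + I*√2434834297/3829)*(-96412) = 45976376088 - 96412*I*√2434834297/3829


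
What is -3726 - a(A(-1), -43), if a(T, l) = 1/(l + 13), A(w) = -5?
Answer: -111779/30 ≈ -3726.0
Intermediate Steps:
a(T, l) = 1/(13 + l)
-3726 - a(A(-1), -43) = -3726 - 1/(13 - 43) = -3726 - 1/(-30) = -3726 - 1*(-1/30) = -3726 + 1/30 = -111779/30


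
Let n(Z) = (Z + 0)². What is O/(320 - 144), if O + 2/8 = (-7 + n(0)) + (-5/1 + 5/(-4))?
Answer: -27/352 ≈ -0.076705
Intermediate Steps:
n(Z) = Z²
O = -27/2 (O = -¼ + ((-7 + 0²) + (-5/1 + 5/(-4))) = -¼ + ((-7 + 0) + (-5*1 + 5*(-¼))) = -¼ + (-7 + (-5 - 5/4)) = -¼ + (-7 - 25/4) = -¼ - 53/4 = -27/2 ≈ -13.500)
O/(320 - 144) = -27/2/(320 - 144) = -27/2/176 = (1/176)*(-27/2) = -27/352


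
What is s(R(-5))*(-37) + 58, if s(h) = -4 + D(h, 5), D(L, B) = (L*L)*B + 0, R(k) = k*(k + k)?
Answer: -462294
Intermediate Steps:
R(k) = 2*k**2 (R(k) = k*(2*k) = 2*k**2)
D(L, B) = B*L**2 (D(L, B) = L**2*B + 0 = B*L**2 + 0 = B*L**2)
s(h) = -4 + 5*h**2
s(R(-5))*(-37) + 58 = (-4 + 5*(2*(-5)**2)**2)*(-37) + 58 = (-4 + 5*(2*25)**2)*(-37) + 58 = (-4 + 5*50**2)*(-37) + 58 = (-4 + 5*2500)*(-37) + 58 = (-4 + 12500)*(-37) + 58 = 12496*(-37) + 58 = -462352 + 58 = -462294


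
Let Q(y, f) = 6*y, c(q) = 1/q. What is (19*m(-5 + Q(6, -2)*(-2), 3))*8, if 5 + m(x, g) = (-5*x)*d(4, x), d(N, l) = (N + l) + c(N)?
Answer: -4258090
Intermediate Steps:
d(N, l) = N + l + 1/N (d(N, l) = (N + l) + 1/N = N + l + 1/N)
m(x, g) = -5 - 5*x*(17/4 + x) (m(x, g) = -5 + (-5*x)*(4 + x + 1/4) = -5 + (-5*x)*(17/4 + x) = -5 - 5*x*(17/4 + x))
(19*m(-5 + Q(6, -2)*(-2), 3))*8 = (19*(-5 - 5*(-5 + (6*6)*(-2))*(17 + 4*(-5 + (6*6)*(-2)))/4))*8 = (19*(-5 - 5*(-5 + 36*(-2))*(17 + 4*(-5 + 36*(-2)))/4))*8 = (19*(-5 - 5*(-5 - 72)*(17 + 4*(-5 - 72))/4))*8 = (19*(-5 - 5/4*(-77)*(17 + 4*(-77))))*8 = (19*(-5 - 5/4*(-77)*(17 - 308)))*8 = (19*(-5 - 5/4*(-77)*(-291)))*8 = (19*(-5 - 112035/4))*8 = (19*(-112055/4))*8 = -2129045/4*8 = -4258090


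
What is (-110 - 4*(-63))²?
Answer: 20164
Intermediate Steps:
(-110 - 4*(-63))² = (-110 + 252)² = 142² = 20164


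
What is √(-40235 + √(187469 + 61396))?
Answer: √(-40235 + √248865) ≈ 199.34*I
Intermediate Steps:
√(-40235 + √(187469 + 61396)) = √(-40235 + √248865)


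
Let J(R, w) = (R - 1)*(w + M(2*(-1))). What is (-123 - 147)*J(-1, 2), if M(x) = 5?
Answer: 3780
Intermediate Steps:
J(R, w) = (-1 + R)*(5 + w) (J(R, w) = (R - 1)*(w + 5) = (-1 + R)*(5 + w))
(-123 - 147)*J(-1, 2) = (-123 - 147)*(-5 - 1*2 + 5*(-1) - 1*2) = -270*(-5 - 2 - 5 - 2) = -270*(-14) = 3780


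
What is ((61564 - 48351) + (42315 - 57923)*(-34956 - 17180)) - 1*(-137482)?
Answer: 813889383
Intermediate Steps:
((61564 - 48351) + (42315 - 57923)*(-34956 - 17180)) - 1*(-137482) = (13213 - 15608*(-52136)) + 137482 = (13213 + 813738688) + 137482 = 813751901 + 137482 = 813889383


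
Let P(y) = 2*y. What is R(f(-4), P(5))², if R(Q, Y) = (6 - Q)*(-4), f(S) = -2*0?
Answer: 576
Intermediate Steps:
f(S) = 0
R(Q, Y) = -24 + 4*Q
R(f(-4), P(5))² = (-24 + 4*0)² = (-24 + 0)² = (-24)² = 576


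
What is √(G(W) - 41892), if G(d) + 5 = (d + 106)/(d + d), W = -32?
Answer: I*√2681482/8 ≈ 204.69*I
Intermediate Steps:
G(d) = -5 + (106 + d)/(2*d) (G(d) = -5 + (d + 106)/(d + d) = -5 + (106 + d)/((2*d)) = -5 + (106 + d)*(1/(2*d)) = -5 + (106 + d)/(2*d))
√(G(W) - 41892) = √((-9/2 + 53/(-32)) - 41892) = √((-9/2 + 53*(-1/32)) - 41892) = √((-9/2 - 53/32) - 41892) = √(-197/32 - 41892) = √(-1340741/32) = I*√2681482/8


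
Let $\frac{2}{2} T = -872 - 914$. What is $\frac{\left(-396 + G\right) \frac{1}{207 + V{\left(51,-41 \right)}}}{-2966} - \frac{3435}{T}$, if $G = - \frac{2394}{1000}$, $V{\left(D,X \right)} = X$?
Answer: $\frac{422988597921}{219836954000} \approx 1.9241$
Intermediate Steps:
$T = -1786$ ($T = -872 - 914 = -1786$)
$G = - \frac{1197}{500}$ ($G = \left(-2394\right) \frac{1}{1000} = - \frac{1197}{500} \approx -2.394$)
$\frac{\left(-396 + G\right) \frac{1}{207 + V{\left(51,-41 \right)}}}{-2966} - \frac{3435}{T} = \frac{\left(-396 - \frac{1197}{500}\right) \frac{1}{207 - 41}}{-2966} - \frac{3435}{-1786} = - \frac{199197}{500 \cdot 166} \left(- \frac{1}{2966}\right) - - \frac{3435}{1786} = \left(- \frac{199197}{500}\right) \frac{1}{166} \left(- \frac{1}{2966}\right) + \frac{3435}{1786} = \left(- \frac{199197}{83000}\right) \left(- \frac{1}{2966}\right) + \frac{3435}{1786} = \frac{199197}{246178000} + \frac{3435}{1786} = \frac{422988597921}{219836954000}$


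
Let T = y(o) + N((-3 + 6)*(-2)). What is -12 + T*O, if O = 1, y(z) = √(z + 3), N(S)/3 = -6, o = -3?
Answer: -30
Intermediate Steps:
N(S) = -18 (N(S) = 3*(-6) = -18)
y(z) = √(3 + z)
T = -18 (T = √(3 - 3) - 18 = √0 - 18 = 0 - 18 = -18)
-12 + T*O = -12 - 18*1 = -12 - 18 = -30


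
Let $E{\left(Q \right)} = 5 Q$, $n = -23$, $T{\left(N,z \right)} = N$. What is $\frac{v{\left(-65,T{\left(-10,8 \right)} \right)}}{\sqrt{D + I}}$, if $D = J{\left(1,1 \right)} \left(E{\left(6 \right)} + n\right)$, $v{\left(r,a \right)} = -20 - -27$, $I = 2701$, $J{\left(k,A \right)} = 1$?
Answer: $\frac{7 \sqrt{677}}{1354} \approx 0.13452$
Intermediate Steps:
$v{\left(r,a \right)} = 7$ ($v{\left(r,a \right)} = -20 + 27 = 7$)
$D = 7$ ($D = 1 \left(5 \cdot 6 - 23\right) = 1 \left(30 - 23\right) = 1 \cdot 7 = 7$)
$\frac{v{\left(-65,T{\left(-10,8 \right)} \right)}}{\sqrt{D + I}} = \frac{7}{\sqrt{7 + 2701}} = \frac{7}{\sqrt{2708}} = \frac{7}{2 \sqrt{677}} = 7 \frac{\sqrt{677}}{1354} = \frac{7 \sqrt{677}}{1354}$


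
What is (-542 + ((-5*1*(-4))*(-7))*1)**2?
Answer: 465124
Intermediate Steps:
(-542 + ((-5*1*(-4))*(-7))*1)**2 = (-542 + (-5*(-4)*(-7))*1)**2 = (-542 + (20*(-7))*1)**2 = (-542 - 140*1)**2 = (-542 - 140)**2 = (-682)**2 = 465124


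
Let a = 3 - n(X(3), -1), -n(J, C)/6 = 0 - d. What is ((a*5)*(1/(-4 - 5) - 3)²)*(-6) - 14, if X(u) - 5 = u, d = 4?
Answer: 54754/9 ≈ 6083.8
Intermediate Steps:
X(u) = 5 + u
n(J, C) = 24 (n(J, C) = -6*(0 - 1*4) = -6*(0 - 4) = -6*(-4) = 24)
a = -21 (a = 3 - 1*24 = 3 - 24 = -21)
((a*5)*(1/(-4 - 5) - 3)²)*(-6) - 14 = ((-21*5)*(1/(-4 - 5) - 3)²)*(-6) - 14 = -105*(1/(-9) - 3)²*(-6) - 14 = -105*(-⅑ - 3)²*(-6) - 14 = -105*(-28/9)²*(-6) - 14 = -105*784/81*(-6) - 14 = -27440/27*(-6) - 14 = 54880/9 - 14 = 54754/9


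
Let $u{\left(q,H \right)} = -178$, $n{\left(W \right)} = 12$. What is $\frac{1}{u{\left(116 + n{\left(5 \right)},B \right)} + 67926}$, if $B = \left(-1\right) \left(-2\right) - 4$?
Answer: $\frac{1}{67748} \approx 1.4761 \cdot 10^{-5}$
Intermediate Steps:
$B = -2$ ($B = 2 - 4 = -2$)
$\frac{1}{u{\left(116 + n{\left(5 \right)},B \right)} + 67926} = \frac{1}{-178 + 67926} = \frac{1}{67748}$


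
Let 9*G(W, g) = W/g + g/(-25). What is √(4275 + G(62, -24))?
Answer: √34626039/90 ≈ 65.382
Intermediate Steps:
G(W, g) = -g/225 + W/(9*g) (G(W, g) = (W/g + g/(-25))/9 = (W/g + g*(-1/25))/9 = (W/g - g/25)/9 = (-g/25 + W/g)/9 = -g/225 + W/(9*g))
√(4275 + G(62, -24)) = √(4275 + (-1/225*(-24) + (⅑)*62/(-24))) = √(4275 + (8/75 + (⅑)*62*(-1/24))) = √(4275 + (8/75 - 31/108)) = √(4275 - 487/2700) = √(11542013/2700) = √34626039/90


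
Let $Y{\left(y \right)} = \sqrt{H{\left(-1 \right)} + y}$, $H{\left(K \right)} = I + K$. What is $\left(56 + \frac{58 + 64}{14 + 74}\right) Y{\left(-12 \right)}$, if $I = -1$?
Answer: $\frac{2525 i \sqrt{14}}{44} \approx 214.72 i$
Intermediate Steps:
$H{\left(K \right)} = -1 + K$
$Y{\left(y \right)} = \sqrt{-2 + y}$ ($Y{\left(y \right)} = \sqrt{\left(-1 - 1\right) + y} = \sqrt{-2 + y}$)
$\left(56 + \frac{58 + 64}{14 + 74}\right) Y{\left(-12 \right)} = \left(56 + \frac{58 + 64}{14 + 74}\right) \sqrt{-2 - 12} = \left(56 + \frac{122}{88}\right) \sqrt{-14} = \left(56 + 122 \cdot \frac{1}{88}\right) i \sqrt{14} = \left(56 + \frac{61}{44}\right) i \sqrt{14} = \frac{2525 i \sqrt{14}}{44}$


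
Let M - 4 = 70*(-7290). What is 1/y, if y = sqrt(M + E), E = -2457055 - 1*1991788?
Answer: -I*sqrt(4959139)/4959139 ≈ -0.00044905*I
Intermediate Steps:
E = -4448843 (E = -2457055 - 1991788 = -4448843)
M = -510296 (M = 4 + 70*(-7290) = 4 - 510300 = -510296)
y = I*sqrt(4959139) (y = sqrt(-510296 - 4448843) = sqrt(-4959139) = I*sqrt(4959139) ≈ 2226.9*I)
1/y = 1/(I*sqrt(4959139)) = -I*sqrt(4959139)/4959139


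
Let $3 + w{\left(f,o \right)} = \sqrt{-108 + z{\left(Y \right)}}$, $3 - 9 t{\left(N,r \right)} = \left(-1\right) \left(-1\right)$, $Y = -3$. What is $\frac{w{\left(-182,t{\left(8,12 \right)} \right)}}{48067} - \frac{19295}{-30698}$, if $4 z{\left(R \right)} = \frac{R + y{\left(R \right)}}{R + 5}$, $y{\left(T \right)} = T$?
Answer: $\frac{927360671}{1475560766} + \frac{i \sqrt{435}}{96134} \approx 0.62848 + 0.00021695 i$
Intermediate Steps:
$z{\left(R \right)} = \frac{R}{2 \left(5 + R\right)}$ ($z{\left(R \right)} = \frac{\left(R + R\right) \frac{1}{R + 5}}{4} = \frac{2 R \frac{1}{5 + R}}{4} = \frac{R}{2 \left(5 + R\right)}$)
$t{\left(N,r \right)} = \frac{2}{9}$ ($t{\left(N,r \right)} = \frac{1}{3} - \frac{\left(-1\right) \left(-1\right)}{9} = \frac{1}{3} - \frac{1}{9} = \frac{2}{9}$)
$w{\left(f,o \right)} = -3 + \frac{i \sqrt{435}}{2}$ ($w{\left(f,o \right)} = -3 + \sqrt{-108 + \frac{1}{2} \left(-3\right) \frac{1}{5 - 3}} = -3 + \sqrt{-108 + \frac{1}{2} \left(-3\right) \frac{1}{2}} = -3 + \sqrt{-108 - \frac{3}{4}} = -3 + \sqrt{- \frac{435}{4}} = -3 + \frac{i \sqrt{435}}{2}$)
$\frac{w{\left(-182,t{\left(8,12 \right)} \right)}}{48067} - \frac{19295}{-30698} = \frac{-3 + \frac{i \sqrt{435}}{2}}{48067} - \frac{19295}{-30698} = \left(-3 + \frac{i \sqrt{435}}{2}\right) \frac{1}{48067} - - \frac{19295}{30698} = \left(- \frac{3}{48067} + \frac{i \sqrt{435}}{96134}\right) + \frac{19295}{30698} = \frac{927360671}{1475560766} + \frac{i \sqrt{435}}{96134}$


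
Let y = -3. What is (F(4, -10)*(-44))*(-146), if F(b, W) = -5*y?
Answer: 96360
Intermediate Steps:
F(b, W) = 15 (F(b, W) = -5*(-3) = 15)
(F(4, -10)*(-44))*(-146) = (15*(-44))*(-146) = -660*(-146) = 96360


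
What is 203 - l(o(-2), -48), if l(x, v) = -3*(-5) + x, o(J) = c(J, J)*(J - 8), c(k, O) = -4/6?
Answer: 544/3 ≈ 181.33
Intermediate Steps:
c(k, O) = -⅔ (c(k, O) = -4*⅙ = -⅔)
o(J) = 16/3 - 2*J/3 (o(J) = -2*(J - 8)/3 = -2*(-8 + J)/3 = 16/3 - 2*J/3)
l(x, v) = 15 + x
203 - l(o(-2), -48) = 203 - (15 + (16/3 - ⅔*(-2))) = 203 - (15 + (16/3 + 4/3)) = 203 - (15 + 20/3) = 203 - 1*65/3 = 203 - 65/3 = 544/3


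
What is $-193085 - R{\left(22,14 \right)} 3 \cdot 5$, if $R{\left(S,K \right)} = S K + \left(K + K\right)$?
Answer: $-198125$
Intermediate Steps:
$R{\left(S,K \right)} = 2 K + K S$ ($R{\left(S,K \right)} = K S + 2 K = 2 K + K S$)
$-193085 - R{\left(22,14 \right)} 3 \cdot 5 = -193085 - 14 \left(2 + 22\right) 3 \cdot 5 = -193085 - 14 \cdot 24 \cdot 15 = -193085 - 336 \cdot 15 = -193085 - 5040 = -198125$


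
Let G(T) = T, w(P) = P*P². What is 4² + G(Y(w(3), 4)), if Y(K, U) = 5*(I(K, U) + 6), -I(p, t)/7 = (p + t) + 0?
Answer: -1039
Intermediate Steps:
w(P) = P³
I(p, t) = -7*p - 7*t (I(p, t) = -7*((p + t) + 0) = -7*(p + t) = -7*p - 7*t)
Y(K, U) = 30 - 35*K - 35*U (Y(K, U) = 5*((-7*K - 7*U) + 6) = 5*(6 - 7*K - 7*U) = 30 - 35*K - 35*U)
4² + G(Y(w(3), 4)) = 4² + (30 - 35*3³ - 35*4) = 16 + (30 - 35*27 - 140) = 16 + (30 - 945 - 140) = 16 - 1055 = -1039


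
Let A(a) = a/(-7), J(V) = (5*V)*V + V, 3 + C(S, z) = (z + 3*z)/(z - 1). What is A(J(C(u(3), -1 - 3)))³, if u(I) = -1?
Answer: -8/42875 ≈ -0.00018659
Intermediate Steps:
C(S, z) = -3 + 4*z/(-1 + z) (C(S, z) = -3 + (z + 3*z)/(z - 1) = -3 + (4*z)/(-1 + z) = -3 + 4*z/(-1 + z))
J(V) = V + 5*V² (J(V) = 5*V² + V = V + 5*V²)
A(a) = -a/7 (A(a) = a*(-⅐) = -a/7)
A(J(C(u(3), -1 - 3)))³ = (-(3 + (-1 - 3))/(-1 + (-1 - 3))*(1 + 5*((3 + (-1 - 3))/(-1 + (-1 - 3))))/7)³ = (-(3 - 4)/(-1 - 4)*(1 + 5*((3 - 4)/(-1 - 4)))/7)³ = (--1/(-5)*(1 + 5*(-1/(-5)))/7)³ = (-(-⅕*(-1))*(1 + 5*(-⅕*(-1)))/7)³ = (-(1 + 5*(⅕))/35)³ = (-(1 + 1)/35)³ = (-2/35)³ = -8/42875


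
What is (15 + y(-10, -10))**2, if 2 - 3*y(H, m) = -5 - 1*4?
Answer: 3136/9 ≈ 348.44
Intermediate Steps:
y(H, m) = 11/3 (y(H, m) = 2/3 - (-5 - 1*4)/3 = 2/3 - (-5 - 4)/3 = 2/3 - 1/3*(-9) = 2/3 + 3 = 11/3)
(15 + y(-10, -10))**2 = (15 + 11/3)**2 = (56/3)**2 = 3136/9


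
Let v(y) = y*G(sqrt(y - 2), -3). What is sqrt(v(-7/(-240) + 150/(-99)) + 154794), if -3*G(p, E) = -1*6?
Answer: sqrt(67426971810)/660 ≈ 393.44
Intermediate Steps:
G(p, E) = 2 (G(p, E) = -(-1)*6/3 = -1/3*(-6) = 2)
v(y) = 2*y (v(y) = y*2 = 2*y)
sqrt(v(-7/(-240) + 150/(-99)) + 154794) = sqrt(2*(-7/(-240) + 150/(-99)) + 154794) = sqrt(2*(-7*(-1/240) + 150*(-1/99)) + 154794) = sqrt(2*(7/240 - 50/33) + 154794) = sqrt(2*(-3923/2640) + 154794) = sqrt(-3923/1320 + 154794) = sqrt(204324157/1320) = sqrt(67426971810)/660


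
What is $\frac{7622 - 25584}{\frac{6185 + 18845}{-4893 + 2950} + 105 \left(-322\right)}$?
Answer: $\frac{17450083}{32858930} \approx 0.53106$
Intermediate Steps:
$\frac{7622 - 25584}{\frac{6185 + 18845}{-4893 + 2950} + 105 \left(-322\right)} = - \frac{17962}{\frac{25030}{-1943} - 33810} = - \frac{17962}{25030 \left(- \frac{1}{1943}\right) - 33810} = - \frac{17962}{- \frac{25030}{1943} - 33810} = - \frac{17962}{- \frac{65717860}{1943}} = \left(-17962\right) \left(- \frac{1943}{65717860}\right) = \frac{17450083}{32858930}$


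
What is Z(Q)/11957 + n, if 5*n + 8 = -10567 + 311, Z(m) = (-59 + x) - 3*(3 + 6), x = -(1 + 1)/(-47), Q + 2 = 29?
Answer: -5768172656/2809895 ≈ -2052.8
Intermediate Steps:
Q = 27 (Q = -2 + 29 = 27)
x = 2/47 (x = -1*2*(-1/47) = -2*(-1/47) = 2/47 ≈ 0.042553)
Z(m) = -4040/47 (Z(m) = (-59 + 2/47) - 3*(3 + 6) = -2771/47 - 3*9 = -2771/47 - 27 = -4040/47)
n = -10264/5 (n = -8/5 + (-10567 + 311)/5 = -8/5 + (⅕)*(-10256) = -8/5 - 10256/5 = -10264/5 ≈ -2052.8)
Z(Q)/11957 + n = -4040/47/11957 - 10264/5 = -4040/47*1/11957 - 10264/5 = -4040/561979 - 10264/5 = -5768172656/2809895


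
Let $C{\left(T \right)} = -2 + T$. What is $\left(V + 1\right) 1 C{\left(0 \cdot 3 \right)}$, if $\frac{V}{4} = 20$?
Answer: $-162$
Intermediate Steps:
$V = 80$ ($V = 4 \cdot 20 = 80$)
$\left(V + 1\right) 1 C{\left(0 \cdot 3 \right)} = \left(80 + 1\right) 1 \left(-2 + 0 \cdot 3\right) = 81 \cdot 1 \left(-2 + 0\right) = 81 \left(-2\right) = -162$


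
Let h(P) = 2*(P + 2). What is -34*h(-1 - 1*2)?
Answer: 68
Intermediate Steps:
h(P) = 4 + 2*P (h(P) = 2*(2 + P) = 4 + 2*P)
-34*h(-1 - 1*2) = -34*(4 + 2*(-1 - 1*2)) = -34*(4 + 2*(-1 - 2)) = -34*(4 + 2*(-3)) = -34*(4 - 6) = -34*(-2) = 68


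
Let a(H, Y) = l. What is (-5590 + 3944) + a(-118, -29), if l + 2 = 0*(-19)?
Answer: -1648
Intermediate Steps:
l = -2 (l = -2 + 0*(-19) = -2 + 0 = -2)
a(H, Y) = -2
(-5590 + 3944) + a(-118, -29) = (-5590 + 3944) - 2 = -1646 - 2 = -1648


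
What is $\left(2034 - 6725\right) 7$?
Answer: $-32837$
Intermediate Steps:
$\left(2034 - 6725\right) 7 = \left(-4691\right) 7 = -32837$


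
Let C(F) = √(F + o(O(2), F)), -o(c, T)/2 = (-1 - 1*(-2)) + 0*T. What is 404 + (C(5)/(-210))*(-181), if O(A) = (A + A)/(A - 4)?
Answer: 404 + 181*√3/210 ≈ 405.49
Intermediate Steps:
O(A) = 2*A/(-4 + A) (O(A) = (2*A)/(-4 + A) = 2*A/(-4 + A))
o(c, T) = -2 (o(c, T) = -2*((-1 - 1*(-2)) + 0*T) = -2*((-1 + 2) + 0) = -2*(1 + 0) = -2*1 = -2)
C(F) = √(-2 + F) (C(F) = √(F - 2) = √(-2 + F))
404 + (C(5)/(-210))*(-181) = 404 + (√(-2 + 5)/(-210))*(-181) = 404 + (√3*(-1/210))*(-181) = 404 - √3/210*(-181) = 404 + 181*√3/210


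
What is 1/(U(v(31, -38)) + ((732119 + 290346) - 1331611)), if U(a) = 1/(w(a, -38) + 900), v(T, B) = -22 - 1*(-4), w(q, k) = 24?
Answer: -924/285650903 ≈ -3.2347e-6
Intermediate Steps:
v(T, B) = -18 (v(T, B) = -22 + 4 = -18)
U(a) = 1/924 (U(a) = 1/(24 + 900) = 1/924)
1/(U(v(31, -38)) + ((732119 + 290346) - 1331611)) = 1/(1/924 + ((732119 + 290346) - 1331611)) = 1/(1/924 + (1022465 - 1331611)) = 1/(1/924 - 309146) = 1/(-285650903/924) = -924/285650903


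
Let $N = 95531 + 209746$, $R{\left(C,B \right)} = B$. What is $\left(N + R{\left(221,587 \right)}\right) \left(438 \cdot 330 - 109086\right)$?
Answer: $10844102256$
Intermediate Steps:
$N = 305277$
$\left(N + R{\left(221,587 \right)}\right) \left(438 \cdot 330 - 109086\right) = \left(305277 + 587\right) \left(438 \cdot 330 - 109086\right) = 305864 \left(144540 - 109086\right) = 305864 \cdot 35454 = 10844102256$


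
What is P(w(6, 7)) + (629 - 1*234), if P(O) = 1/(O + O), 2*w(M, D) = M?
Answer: 2371/6 ≈ 395.17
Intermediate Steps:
w(M, D) = M/2
P(O) = 1/(2*O)
P(w(6, 7)) + (629 - 1*234) = 1/(2*(((1/2)*6))) + (629 - 1*234) = (1/2)/3 + (629 - 234) = (1/2)*(1/3) + 395 = 1/6 + 395 = 2371/6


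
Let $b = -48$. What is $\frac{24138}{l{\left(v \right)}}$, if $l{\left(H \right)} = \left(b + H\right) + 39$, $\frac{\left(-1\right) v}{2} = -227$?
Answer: $\frac{24138}{445} \approx 54.243$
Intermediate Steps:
$v = 454$ ($v = \left(-2\right) \left(-227\right) = 454$)
$l{\left(H \right)} = -9 + H$ ($l{\left(H \right)} = \left(-48 + H\right) + 39 = -9 + H$)
$\frac{24138}{l{\left(v \right)}} = \frac{24138}{-9 + 454} = \frac{24138}{445}$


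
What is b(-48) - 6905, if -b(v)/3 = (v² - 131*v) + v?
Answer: -32537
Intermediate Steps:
b(v) = -3*v² + 390*v (b(v) = -3*((v² - 131*v) + v) = -3*(v² - 130*v) = -3*v² + 390*v)
b(-48) - 6905 = 3*(-48)*(130 - 1*(-48)) - 6905 = 3*(-48)*(130 + 48) - 6905 = 3*(-48)*178 - 6905 = -25632 - 6905 = -32537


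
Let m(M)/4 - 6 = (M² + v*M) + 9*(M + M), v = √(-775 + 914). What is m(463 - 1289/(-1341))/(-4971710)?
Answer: -804253550012/4470265815255 - 1244344*√139/3333531555 ≈ -0.18431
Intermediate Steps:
v = √139 ≈ 11.790
m(M) = 24 + 4*M² + 72*M + 4*M*√139 (m(M) = 24 + 4*((M² + √139*M) + 9*(M + M)) = 24 + 4*((M² + M*√139) + 9*(2*M)) = 24 + 4*((M² + M*√139) + 18*M) = 24 + 4*(M² + 18*M + M*√139) = 24 + (4*M² + 72*M + 4*M*√139) = 24 + 4*M² + 72*M + 4*M*√139)
m(463 - 1289/(-1341))/(-4971710) = (24 + 4*(463 - 1289/(-1341))² + 72*(463 - 1289/(-1341)) + 4*(463 - 1289/(-1341))*√139)/(-4971710) = (24 + 4*(463 - 1289*(-1/1341))² + 72*(463 - 1289*(-1/1341)) + 4*(463 - 1289*(-1/1341))*√139)*(-1/4971710) = (24 + 4*(463 + 1289/1341)² + 72*(463 + 1289/1341) + 4*(463 + 1289/1341)*√139)*(-1/4971710) = (24 + 4*(622172/1341)² + 72*(622172/1341) + 4*(622172/1341)*√139)*(-1/4971710) = (24 + 4*(387097997584/1798281) + 4977376/149 + 2488688*√139/1341)*(-1/4971710) = (24 + 1548391990336/1798281 + 4977376/149 + 2488688*√139/1341)*(-1/4971710) = (1608507100024/1798281 + 2488688*√139/1341)*(-1/4971710) = -804253550012/4470265815255 - 1244344*√139/3333531555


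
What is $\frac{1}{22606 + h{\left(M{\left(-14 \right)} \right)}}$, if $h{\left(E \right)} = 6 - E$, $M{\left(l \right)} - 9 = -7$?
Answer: $\frac{1}{22610} \approx 4.4228 \cdot 10^{-5}$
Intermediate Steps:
$M{\left(l \right)} = 2$ ($M{\left(l \right)} = 9 - 7 = 2$)
$\frac{1}{22606 + h{\left(M{\left(-14 \right)} \right)}} = \frac{1}{22606 + \left(6 - 2\right)} = \frac{1}{22606 + 4} = \frac{1}{22610}$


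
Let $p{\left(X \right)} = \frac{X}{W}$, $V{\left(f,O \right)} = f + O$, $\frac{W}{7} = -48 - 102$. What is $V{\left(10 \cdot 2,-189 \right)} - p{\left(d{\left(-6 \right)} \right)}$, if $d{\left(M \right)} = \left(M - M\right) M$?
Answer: $-169$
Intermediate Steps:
$W = -1050$ ($W = 7 \left(-48 - 102\right) = 7 \left(-150\right) = -1050$)
$V{\left(f,O \right)} = O + f$
$d{\left(M \right)} = 0$ ($d{\left(M \right)} = 0 M = 0$)
$p{\left(X \right)} = - \frac{X}{1050}$ ($p{\left(X \right)} = \frac{X}{-1050} = X \left(- \frac{1}{1050}\right) = - \frac{X}{1050}$)
$V{\left(10 \cdot 2,-189 \right)} - p{\left(d{\left(-6 \right)} \right)} = \left(-189 + 10 \cdot 2\right) - \left(- \frac{1}{1050}\right) 0 = \left(-189 + 20\right) - 0 = -169 + 0 = -169$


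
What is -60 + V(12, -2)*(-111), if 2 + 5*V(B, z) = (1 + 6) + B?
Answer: -2187/5 ≈ -437.40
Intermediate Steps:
V(B, z) = 1 + B/5 (V(B, z) = -⅖ + ((1 + 6) + B)/5 = -⅖ + (7 + B)/5 = -⅖ + (7/5 + B/5) = 1 + B/5)
-60 + V(12, -2)*(-111) = -60 + (1 + (⅕)*12)*(-111) = -60 + (1 + 12/5)*(-111) = -60 + (17/5)*(-111) = -60 - 1887/5 = -2187/5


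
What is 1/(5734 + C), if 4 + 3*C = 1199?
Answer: 3/18397 ≈ 0.00016307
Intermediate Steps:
C = 1195/3 (C = -4/3 + (⅓)*1199 = -4/3 + 1199/3 = 1195/3 ≈ 398.33)
1/(5734 + C) = 1/(5734 + 1195/3) = 1/(18397/3) = 3/18397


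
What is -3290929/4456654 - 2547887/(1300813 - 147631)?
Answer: -3787522719044/1284833293257 ≈ -2.9479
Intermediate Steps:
-3290929/4456654 - 2547887/(1300813 - 147631) = -3290929*1/4456654 - 2547887/1153182 = -3290929/4456654 - 2547887*1/1153182 = -3290929/4456654 - 2547887/1153182 = -3787522719044/1284833293257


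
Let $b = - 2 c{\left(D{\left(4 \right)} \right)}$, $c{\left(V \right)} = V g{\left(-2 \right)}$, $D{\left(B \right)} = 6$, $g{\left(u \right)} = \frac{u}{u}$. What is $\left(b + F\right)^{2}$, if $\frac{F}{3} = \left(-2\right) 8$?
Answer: $3600$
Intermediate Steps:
$g{\left(u \right)} = 1$
$c{\left(V \right)} = V$ ($c{\left(V \right)} = V 1 = V$)
$F = -48$ ($F = 3 \left(\left(-2\right) 8\right) = 3 \left(-16\right) = -48$)
$b = -12$ ($b = \left(-2\right) 6 = -12$)
$\left(b + F\right)^{2} = \left(-12 - 48\right)^{2} = \left(-60\right)^{2} = 3600$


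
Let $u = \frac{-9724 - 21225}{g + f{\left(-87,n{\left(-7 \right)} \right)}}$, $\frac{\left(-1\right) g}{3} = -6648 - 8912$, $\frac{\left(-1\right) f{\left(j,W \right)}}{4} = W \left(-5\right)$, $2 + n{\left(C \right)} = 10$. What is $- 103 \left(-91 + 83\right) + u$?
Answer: $\frac{38565211}{46840} \approx 823.34$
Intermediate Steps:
$n{\left(C \right)} = 8$ ($n{\left(C \right)} = -2 + 10 = 8$)
$f{\left(j,W \right)} = 20 W$ ($f{\left(j,W \right)} = - 4 W \left(-5\right) = - 4 \left(- 5 W\right) = 20 W$)
$g = 46680$ ($g = - 3 \left(-6648 - 8912\right) = \left(-3\right) \left(-15560\right) = 46680$)
$u = - \frac{30949}{46840}$ ($u = \frac{-9724 - 21225}{46680 + 20 \cdot 8} = - \frac{30949}{46680 + 160} = - \frac{30949}{46840} \approx -0.66074$)
$- 103 \left(-91 + 83\right) + u = - 103 \left(-91 + 83\right) - \frac{30949}{46840} = \left(-103\right) \left(-8\right) - \frac{30949}{46840} = 824 - \frac{30949}{46840} = \frac{38565211}{46840}$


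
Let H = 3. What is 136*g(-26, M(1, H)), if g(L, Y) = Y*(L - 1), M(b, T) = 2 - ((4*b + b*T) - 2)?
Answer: 11016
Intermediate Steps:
M(b, T) = 4 - 4*b - T*b (M(b, T) = 2 - ((4*b + T*b) - 2) = 2 - (-2 + 4*b + T*b) = 2 + (2 - 4*b - T*b) = 4 - 4*b - T*b)
g(L, Y) = Y*(-1 + L)
136*g(-26, M(1, H)) = 136*((4 - 4*1 - 1*3*1)*(-1 - 26)) = 136*((4 - 4 - 3)*(-27)) = 136*(-3*(-27)) = 136*81 = 11016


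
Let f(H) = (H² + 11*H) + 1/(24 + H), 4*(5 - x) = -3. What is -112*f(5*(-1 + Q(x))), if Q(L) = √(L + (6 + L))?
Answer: -6978664/153 - 43400*√70/153 ≈ -47985.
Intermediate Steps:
x = 23/4 (x = 5 - ¼*(-3) = 5 + ¾ = 23/4 ≈ 5.7500)
Q(L) = √(6 + 2*L)
f(H) = H² + 1/(24 + H) + 11*H
-112*f(5*(-1 + Q(x))) = -112*(1 + (5*(-1 + √(6 + 2*(23/4))))³ + 35*(5*(-1 + √(6 + 2*(23/4))))² + 264*(5*(-1 + √(6 + 2*(23/4)))))/(24 + 5*(-1 + √(6 + 2*(23/4)))) = -112*(1 + (5*(-1 + √(6 + 23/2)))³ + 35*(5*(-1 + √(6 + 23/2)))² + 264*(5*(-1 + √(6 + 23/2))))/(24 + 5*(-1 + √(6 + 23/2))) = -112*(1 + (5*(-1 + √(35/2)))³ + 35*(5*(-1 + √(35/2)))² + 264*(5*(-1 + √(35/2))))/(24 + 5*(-1 + √(35/2))) = -112*(1 + (5*(-1 + √70/2))³ + 35*(5*(-1 + √70/2))² + 264*(5*(-1 + √70/2)))/(24 + 5*(-1 + √70/2)) = -112*(1 + (-5 + 5*√70/2)³ + 35*(-5 + 5*√70/2)² + 264*(-5 + 5*√70/2))/(24 + (-5 + 5*√70/2)) = -112*(1 + (-5 + 5*√70/2)³ + 35*(-5 + 5*√70/2)² + (-1320 + 660*√70))/(19 + 5*√70/2) = -112*(-1319 + (-5 + 5*√70/2)³ + 35*(-5 + 5*√70/2)² + 660*√70)/(19 + 5*√70/2)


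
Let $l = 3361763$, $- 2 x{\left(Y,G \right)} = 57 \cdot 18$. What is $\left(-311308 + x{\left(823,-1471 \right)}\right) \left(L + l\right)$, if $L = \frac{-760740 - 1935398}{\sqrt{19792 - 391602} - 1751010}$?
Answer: $- \frac{321403022967846519004891}{306603639191} - \frac{420356223649 i \sqrt{371810}}{1533018195955} \approx -1.0483 \cdot 10^{12} - 167.2 i$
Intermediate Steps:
$x{\left(Y,G \right)} = -513$ ($x{\left(Y,G \right)} = - \frac{57 \cdot 18}{2} = \left(- \frac{1}{2}\right) 1026 = -513$)
$L = - \frac{2696138}{-1751010 + i \sqrt{371810}}$ ($L = - \frac{2696138}{\sqrt{-371810} - 1751010} = - \frac{2696138}{i \sqrt{371810} - 1751010} = - \frac{2696138}{-1751010 + i \sqrt{371810}} \approx 1.5398 + 0.0005362 i$)
$\left(-311308 + x{\left(823,-1471 \right)}\right) \left(L + l\right) = \left(-311308 - 513\right) \left(\left(\frac{472096459938}{306603639191} + \frac{1348069 i \sqrt{371810}}{1533018195955}\right) + 3361763\right) = - 311821 \left(\frac{1030729241994113671}{306603639191} + \frac{1348069 i \sqrt{371810}}{1533018195955}\right) = - \frac{321403022967846519004891}{306603639191} - \frac{420356223649 i \sqrt{371810}}{1533018195955}$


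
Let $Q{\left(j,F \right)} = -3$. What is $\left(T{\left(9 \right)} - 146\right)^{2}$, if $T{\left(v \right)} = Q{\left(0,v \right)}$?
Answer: $22201$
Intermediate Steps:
$T{\left(v \right)} = -3$
$\left(T{\left(9 \right)} - 146\right)^{2} = \left(-3 - 146\right)^{2} = \left(-149\right)^{2} = 22201$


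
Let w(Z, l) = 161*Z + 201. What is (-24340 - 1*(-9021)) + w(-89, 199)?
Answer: -29447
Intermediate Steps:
w(Z, l) = 201 + 161*Z
(-24340 - 1*(-9021)) + w(-89, 199) = (-24340 - 1*(-9021)) + (201 + 161*(-89)) = (-24340 + 9021) + (201 - 14329) = -15319 - 14128 = -29447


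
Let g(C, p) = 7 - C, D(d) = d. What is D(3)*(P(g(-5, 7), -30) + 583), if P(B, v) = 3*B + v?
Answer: 1767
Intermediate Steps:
P(B, v) = v + 3*B
D(3)*(P(g(-5, 7), -30) + 583) = 3*((-30 + 3*(7 - 1*(-5))) + 583) = 3*((-30 + 3*(7 + 5)) + 583) = 3*((-30 + 3*12) + 583) = 3*((-30 + 36) + 583) = 3*(6 + 583) = 3*589 = 1767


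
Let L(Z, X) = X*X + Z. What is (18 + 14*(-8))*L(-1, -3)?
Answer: -752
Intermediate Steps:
L(Z, X) = Z + X**2 (L(Z, X) = X**2 + Z = Z + X**2)
(18 + 14*(-8))*L(-1, -3) = (18 + 14*(-8))*(-1 + (-3)**2) = (18 - 112)*(-1 + 9) = -94*8 = -752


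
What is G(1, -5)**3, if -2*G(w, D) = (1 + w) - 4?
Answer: 1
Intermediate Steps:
G(w, D) = 3/2 - w/2 (G(w, D) = -((1 + w) - 4)/2 = -(-3 + w)/2 = 3/2 - w/2)
G(1, -5)**3 = (3/2 - 1/2*1)**3 = (3/2 - 1/2)**3 = 1**3 = 1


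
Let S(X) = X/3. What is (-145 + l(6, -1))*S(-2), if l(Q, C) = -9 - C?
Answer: 102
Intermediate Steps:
S(X) = X/3 (S(X) = X*(1/3) = X/3)
(-145 + l(6, -1))*S(-2) = (-145 + (-9 - 1*(-1)))*((1/3)*(-2)) = (-145 + (-9 + 1))*(-2/3) = (-145 - 8)*(-2/3) = -153*(-2/3) = 102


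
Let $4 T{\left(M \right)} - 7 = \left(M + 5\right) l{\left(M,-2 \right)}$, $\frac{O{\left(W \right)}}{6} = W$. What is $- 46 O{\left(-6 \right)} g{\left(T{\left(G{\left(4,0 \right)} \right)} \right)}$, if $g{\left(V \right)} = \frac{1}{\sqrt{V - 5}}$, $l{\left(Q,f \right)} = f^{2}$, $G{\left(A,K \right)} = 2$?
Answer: $\frac{1104 \sqrt{15}}{5} \approx 855.15$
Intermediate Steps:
$O{\left(W \right)} = 6 W$
$T{\left(M \right)} = \frac{27}{4} + M$ ($T{\left(M \right)} = \frac{7}{4} + \frac{\left(M + 5\right) \left(-2\right)^{2}}{4} = \frac{7}{4} + \frac{\left(5 + M\right) 4}{4} = \frac{7}{4} + \frac{20 + 4 M}{4} = \frac{7}{4} + \left(5 + M\right) = \frac{27}{4} + M$)
$g{\left(V \right)} = \frac{1}{\sqrt{-5 + V}}$
$- 46 O{\left(-6 \right)} g{\left(T{\left(G{\left(4,0 \right)} \right)} \right)} = \frac{\left(-46\right) 6 \left(-6\right)}{\sqrt{-5 + \left(\frac{27}{4} + 2\right)}} = \frac{\left(-46\right) \left(-36\right)}{\sqrt{-5 + \frac{35}{4}}} = \frac{1656}{\frac{1}{2} \sqrt{15}} = 1656 \frac{2 \sqrt{15}}{15} = \frac{1104 \sqrt{15}}{5}$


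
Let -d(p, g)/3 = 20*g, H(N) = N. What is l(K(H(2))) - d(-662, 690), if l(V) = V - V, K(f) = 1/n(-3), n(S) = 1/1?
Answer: 41400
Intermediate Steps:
n(S) = 1
K(f) = 1 (K(f) = 1/1 = 1)
l(V) = 0
d(p, g) = -60*g
l(K(H(2))) - d(-662, 690) = 0 - (-60)*690 = 0 - 1*(-41400) = 0 + 41400 = 41400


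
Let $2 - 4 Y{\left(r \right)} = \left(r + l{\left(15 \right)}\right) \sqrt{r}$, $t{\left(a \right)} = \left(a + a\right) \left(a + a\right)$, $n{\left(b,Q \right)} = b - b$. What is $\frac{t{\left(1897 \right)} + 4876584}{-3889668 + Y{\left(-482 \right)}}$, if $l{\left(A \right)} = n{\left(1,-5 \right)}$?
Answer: $- \frac{299831440743400}{60518081037267} - \frac{9288631640 i \sqrt{482}}{60518081037267} \approx -4.9544 - 0.0033697 i$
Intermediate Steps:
$n{\left(b,Q \right)} = 0$
$l{\left(A \right)} = 0$
$t{\left(a \right)} = 4 a^{2}$ ($t{\left(a \right)} = 2 a 2 a = 4 a^{2}$)
$Y{\left(r \right)} = \frac{1}{2} - \frac{r^{\frac{3}{2}}}{4}$ ($Y{\left(r \right)} = \frac{1}{2} - \frac{\left(r + 0\right) \sqrt{r}}{4} = \frac{1}{2} - \frac{r \sqrt{r}}{4} = \frac{1}{2} - \frac{r^{\frac{3}{2}}}{4}$)
$\frac{t{\left(1897 \right)} + 4876584}{-3889668 + Y{\left(-482 \right)}} = \frac{4 \cdot 1897^{2} + 4876584}{-3889668 + \left(\frac{1}{2} - \frac{\left(-482\right)^{\frac{3}{2}}}{4}\right)} = \frac{4 \cdot 3598609 + 4876584}{-3889668 + \left(\frac{1}{2} - \frac{\left(-482\right) i \sqrt{482}}{4}\right)} = \frac{14394436 + 4876584}{-3889668 + \left(\frac{1}{2} + \frac{241 i \sqrt{482}}{2}\right)} = \frac{19271020}{- \frac{7779335}{2} + \frac{241 i \sqrt{482}}{2}}$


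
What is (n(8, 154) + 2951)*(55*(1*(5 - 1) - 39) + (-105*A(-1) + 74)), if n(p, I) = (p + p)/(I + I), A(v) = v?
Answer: -396745326/77 ≈ -5.1525e+6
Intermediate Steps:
n(p, I) = p/I (n(p, I) = (2*p)/((2*I)) = (2*p)*(1/(2*I)) = p/I)
(n(8, 154) + 2951)*(55*(1*(5 - 1) - 39) + (-105*A(-1) + 74)) = (8/154 + 2951)*(55*(1*(5 - 1) - 39) + (-105*(-1) + 74)) = (8*(1/154) + 2951)*(55*(1*4 - 39) + (105 + 74)) = (4/77 + 2951)*(55*(4 - 39) + 179) = 227231*(55*(-35) + 179)/77 = 227231*(-1925 + 179)/77 = (227231/77)*(-1746) = -396745326/77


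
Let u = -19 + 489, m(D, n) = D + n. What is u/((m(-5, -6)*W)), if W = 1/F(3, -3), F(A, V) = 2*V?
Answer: 2820/11 ≈ 256.36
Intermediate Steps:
W = -⅙ (W = 1/(2*(-3)) = 1/(-6) = -⅙ ≈ -0.16667)
u = 470
u/((m(-5, -6)*W)) = 470/(((-5 - 6)*(-⅙))) = 470/((-11*(-⅙))) = 470/(11/6) = 470*(6/11) = 2820/11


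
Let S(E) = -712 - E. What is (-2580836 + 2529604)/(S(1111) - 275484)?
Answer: 51232/277307 ≈ 0.18475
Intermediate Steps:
(-2580836 + 2529604)/(S(1111) - 275484) = (-2580836 + 2529604)/((-712 - 1*1111) - 275484) = -51232/((-712 - 1111) - 275484) = -51232/(-1823 - 275484) = -51232/(-277307) = -51232*(-1/277307) = 51232/277307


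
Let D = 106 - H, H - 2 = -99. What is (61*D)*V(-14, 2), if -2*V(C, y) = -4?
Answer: 24766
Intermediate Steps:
H = -97 (H = 2 - 99 = -97)
D = 203 (D = 106 - 1*(-97) = 106 + 97 = 203)
V(C, y) = 2 (V(C, y) = -½*(-4) = 2)
(61*D)*V(-14, 2) = (61*203)*2 = 12383*2 = 24766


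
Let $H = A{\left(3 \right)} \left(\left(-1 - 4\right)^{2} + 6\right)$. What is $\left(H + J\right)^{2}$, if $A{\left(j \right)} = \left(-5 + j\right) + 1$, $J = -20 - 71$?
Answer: $14884$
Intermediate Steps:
$J = -91$
$A{\left(j \right)} = -4 + j$
$H = -31$ ($H = \left(-4 + 3\right) \left(\left(-1 - 4\right)^{2} + 6\right) = - (\left(-5\right)^{2} + 6) = - (25 + 6) = \left(-1\right) 31 = -31$)
$\left(H + J\right)^{2} = \left(-31 - 91\right)^{2} = \left(-122\right)^{2} = 14884$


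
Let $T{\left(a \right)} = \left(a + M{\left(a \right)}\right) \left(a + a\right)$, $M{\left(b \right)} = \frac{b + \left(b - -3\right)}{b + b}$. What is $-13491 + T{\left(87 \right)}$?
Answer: $1824$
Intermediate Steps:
$M{\left(b \right)} = \frac{3 + 2 b}{2 b}$ ($M{\left(b \right)} = \frac{b + \left(b + 3\right)}{2 b} = \left(b + \left(3 + b\right)\right) \frac{1}{2 b} = \left(3 + 2 b\right) \frac{1}{2 b} = \frac{3 + 2 b}{2 b}$)
$T{\left(a \right)} = 2 a \left(a + \frac{\frac{3}{2} + a}{a}\right)$ ($T{\left(a \right)} = \left(a + \frac{\frac{3}{2} + a}{a}\right) \left(a + a\right) = \left(a + \frac{\frac{3}{2} + a}{a}\right) 2 a = 2 a \left(a + \frac{\frac{3}{2} + a}{a}\right)$)
$-13491 + T{\left(87 \right)} = -13491 + \left(3 + 2 \cdot 87 + 2 \cdot 87^{2}\right) = -13491 + \left(3 + 174 + 2 \cdot 7569\right) = -13491 + \left(3 + 174 + 15138\right) = -13491 + 15315 = 1824$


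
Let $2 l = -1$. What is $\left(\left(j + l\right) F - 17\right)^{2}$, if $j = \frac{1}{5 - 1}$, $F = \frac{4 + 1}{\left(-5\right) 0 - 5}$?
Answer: $\frac{4489}{16} \approx 280.56$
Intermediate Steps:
$l = - \frac{1}{2}$ ($l = \frac{1}{2} \left(-1\right) = - \frac{1}{2} \approx -0.5$)
$F = -1$ ($F = \frac{5}{0 - 5} = \frac{5}{-5} = 5 \left(- \frac{1}{5}\right) = -1$)
$j = \frac{1}{4} \approx 0.25$
$\left(\left(j + l\right) F - 17\right)^{2} = \left(\left(\frac{1}{4} - \frac{1}{2}\right) \left(-1\right) - 17\right)^{2} = \left(\left(- \frac{1}{4}\right) \left(-1\right) - 17\right)^{2} = \left(\frac{1}{4} - 17\right)^{2} = \left(- \frac{67}{4}\right)^{2} = \frac{4489}{16}$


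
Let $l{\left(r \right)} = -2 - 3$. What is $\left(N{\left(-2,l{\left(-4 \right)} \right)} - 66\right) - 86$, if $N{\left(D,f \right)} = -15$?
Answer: $-167$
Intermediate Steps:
$l{\left(r \right)} = -5$ ($l{\left(r \right)} = -2 - 3 = -5$)
$\left(N{\left(-2,l{\left(-4 \right)} \right)} - 66\right) - 86 = \left(-15 - 66\right) - 86 = -81 - 86 = -167$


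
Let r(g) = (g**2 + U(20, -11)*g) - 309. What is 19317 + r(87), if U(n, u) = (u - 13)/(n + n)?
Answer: 132624/5 ≈ 26525.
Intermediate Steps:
U(n, u) = (-13 + u)/(2*n) (U(n, u) = (-13 + u)/((2*n)) = (-13 + u)*(1/(2*n)) = (-13 + u)/(2*n))
r(g) = -309 + g**2 - 3*g/5 (r(g) = (g**2 + ((1/2)*(-13 - 11)/20)*g) - 309 = (g**2 + ((1/2)*(1/20)*(-24))*g) - 309 = (g**2 - 3*g/5) - 309 = -309 + g**2 - 3*g/5)
19317 + r(87) = 19317 + (-309 + 87**2 - 3/5*87) = 19317 + (-309 + 7569 - 261/5) = 19317 + 36039/5 = 132624/5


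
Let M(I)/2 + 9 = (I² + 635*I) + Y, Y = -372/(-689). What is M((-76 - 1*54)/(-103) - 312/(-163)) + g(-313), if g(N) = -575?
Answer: 672368262381755/194208788969 ≈ 3462.1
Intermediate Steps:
Y = 372/689 (Y = -372*(-1/689) = 372/689 ≈ 0.53991)
M(I) = -11658/689 + 2*I² + 1270*I (M(I) = -18 + 2*((I² + 635*I) + 372/689) = -18 + 2*(372/689 + I² + 635*I) = -18 + (744/689 + 2*I² + 1270*I) = -11658/689 + 2*I² + 1270*I)
M((-76 - 1*54)/(-103) - 312/(-163)) + g(-313) = (-11658/689 + 2*((-76 - 1*54)/(-103) - 312/(-163))² + 1270*((-76 - 1*54)/(-103) - 312/(-163))) - 575 = (-11658/689 + 2*((-76 - 54)*(-1/103) - 312*(-1/163))² + 1270*((-76 - 54)*(-1/103) - 312*(-1/163))) - 575 = (-11658/689 + 2*(-130*(-1/103) + 312/163)² + 1270*(-130*(-1/103) + 312/163)) - 575 = (-11658/689 + 2*(130/103 + 312/163)² + 1270*(130/103 + 312/163)) - 575 = (-11658/689 + 2*(53326/16789)² + 1270*(53326/16789)) - 575 = (-11658/689 + 2*(2843662276/281870521) + 67724020/16789) - 575 = (-11658/689 + 5687324552/281870521 + 67724020/16789) - 575 = 784038316038930/194208788969 - 575 = 672368262381755/194208788969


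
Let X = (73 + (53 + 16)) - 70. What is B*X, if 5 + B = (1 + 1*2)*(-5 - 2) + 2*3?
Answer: -1440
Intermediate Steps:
X = 72 (X = (73 + 69) - 70 = 142 - 70 = 72)
B = -20 (B = -5 + ((1 + 1*2)*(-5 - 2) + 2*3) = -5 + ((1 + 2)*(-7) + 6) = -5 + (3*(-7) + 6) = -5 + (-21 + 6) = -5 - 15 = -20)
B*X = -20*72 = -1440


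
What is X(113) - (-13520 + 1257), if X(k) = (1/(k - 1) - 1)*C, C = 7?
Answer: 196097/16 ≈ 12256.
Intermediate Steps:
X(k) = -7 + 7/(-1 + k) (X(k) = (1/(k - 1) - 1)*7 = (1/(-1 + k) - 1)*7 = (-1 + 1/(-1 + k))*7 = -7 + 7/(-1 + k))
X(113) - (-13520 + 1257) = 7*(2 - 1*113)/(-1 + 113) - (-13520 + 1257) = 7*(2 - 113)/112 - 1*(-12263) = 7*(1/112)*(-111) + 12263 = -111/16 + 12263 = 196097/16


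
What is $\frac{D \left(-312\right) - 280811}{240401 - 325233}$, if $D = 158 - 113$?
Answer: $\frac{294851}{84832} \approx 3.4757$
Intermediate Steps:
$D = 45$
$\frac{D \left(-312\right) - 280811}{240401 - 325233} = \frac{45 \left(-312\right) - 280811}{240401 - 325233} = \frac{-14040 - 280811}{-84832} = \left(-294851\right) \left(- \frac{1}{84832}\right) = \frac{294851}{84832}$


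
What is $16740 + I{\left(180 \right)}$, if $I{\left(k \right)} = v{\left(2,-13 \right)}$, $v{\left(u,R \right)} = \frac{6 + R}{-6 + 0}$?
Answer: $\frac{100447}{6} \approx 16741.0$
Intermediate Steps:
$v{\left(u,R \right)} = -1 - \frac{R}{6}$ ($v{\left(u,R \right)} = \frac{6 + R}{-6} = \left(6 + R\right) \left(- \frac{1}{6}\right) = -1 - \frac{R}{6}$)
$I{\left(k \right)} = \frac{7}{6}$ ($I{\left(k \right)} = -1 - - \frac{13}{6} = -1 + \frac{13}{6} = \frac{7}{6}$)
$16740 + I{\left(180 \right)} = 16740 + \frac{7}{6} = \frac{100447}{6}$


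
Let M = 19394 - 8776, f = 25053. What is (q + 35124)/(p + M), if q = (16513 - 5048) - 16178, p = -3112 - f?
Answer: -10137/5849 ≈ -1.7331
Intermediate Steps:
p = -28165 (p = -3112 - 1*25053 = -3112 - 25053 = -28165)
M = 10618
q = -4713 (q = 11465 - 16178 = -4713)
(q + 35124)/(p + M) = (-4713 + 35124)/(-28165 + 10618) = 30411/(-17547) = 30411*(-1/17547) = -10137/5849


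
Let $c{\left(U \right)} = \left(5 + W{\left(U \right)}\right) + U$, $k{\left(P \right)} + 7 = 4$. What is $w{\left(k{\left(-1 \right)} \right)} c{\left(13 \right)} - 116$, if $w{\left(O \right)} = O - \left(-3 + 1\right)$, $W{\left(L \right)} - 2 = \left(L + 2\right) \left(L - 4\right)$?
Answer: $-271$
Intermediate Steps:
$k{\left(P \right)} = -3$ ($k{\left(P \right)} = -7 + 4 = -3$)
$W{\left(L \right)} = 2 + \left(-4 + L\right) \left(2 + L\right)$ ($W{\left(L \right)} = 2 + \left(L + 2\right) \left(L - 4\right) = 2 + \left(2 + L\right) \left(-4 + L\right) = 2 + \left(-4 + L\right) \left(2 + L\right)$)
$c{\left(U \right)} = -1 + U^{2} - U$ ($c{\left(U \right)} = \left(5 - \left(6 - U^{2} + 2 U\right)\right) + U = \left(-1 + U^{2} - 2 U\right) + U = -1 + U^{2} - U$)
$w{\left(O \right)} = 2 + O$ ($w{\left(O \right)} = O - -2 = O + 2 = 2 + O$)
$w{\left(k{\left(-1 \right)} \right)} c{\left(13 \right)} - 116 = \left(2 - 3\right) \left(-1 + 13^{2} - 13\right) - 116 = - (-1 + 169 - 13) - 116 = \left(-1\right) 155 - 116 = -155 - 116 = -271$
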